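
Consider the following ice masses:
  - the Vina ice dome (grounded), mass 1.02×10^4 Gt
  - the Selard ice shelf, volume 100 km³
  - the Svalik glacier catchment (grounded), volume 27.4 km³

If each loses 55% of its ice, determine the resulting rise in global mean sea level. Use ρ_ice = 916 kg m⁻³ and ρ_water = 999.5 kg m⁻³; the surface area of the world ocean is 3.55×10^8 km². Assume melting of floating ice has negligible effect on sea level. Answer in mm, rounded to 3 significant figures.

Vina: 0.55 × 1.02×10^4 Gt = 5.610×10^15 kg; dividing by ρ_w = 999.5 kg m⁻³ gives 5.613×10^12 m³ of water.
The Selard ice shelf is floating and already displaces its own weight of water, so its melt adds essentially nothing to sea level.
Svalik: 0.55 × 27.4 km³ × (916/999.5) = 13.81 km³ of water.
Total added water ≈ 5.627×10^12 m³ over 3.55×10^14 m² → Δh = 0.0158 m = 15.8 mm.

≈ 15.8 mm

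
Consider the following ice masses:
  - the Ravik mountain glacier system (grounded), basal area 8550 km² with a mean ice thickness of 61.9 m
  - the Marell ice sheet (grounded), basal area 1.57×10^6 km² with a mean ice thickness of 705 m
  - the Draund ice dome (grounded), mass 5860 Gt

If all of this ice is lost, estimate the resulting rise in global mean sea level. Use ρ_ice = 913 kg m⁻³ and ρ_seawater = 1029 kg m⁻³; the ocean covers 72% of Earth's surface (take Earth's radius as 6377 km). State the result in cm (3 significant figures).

Ravik: ice volume = 8550 km² × 61.9 m = 529.2 km³; 529.2 × (913/1029) = 469.6 km³ of water.
Marell: ice volume = 1.57×10^6 km² × 705 m = 1.107×10^6 km³; 1.107×10^6 × (913/1029) = 9.821×10^5 km³ of water.
Draund: 5860 Gt = 5.860×10^15 kg; dividing by ρ_w = 1029 kg m⁻³ gives 5.695×10^12 m³ of water.
Total added water ≈ 9.882×10^14 m³ over 3.68×10^14 m² → Δh = 2.69 m = 269 cm.

≈ 269 cm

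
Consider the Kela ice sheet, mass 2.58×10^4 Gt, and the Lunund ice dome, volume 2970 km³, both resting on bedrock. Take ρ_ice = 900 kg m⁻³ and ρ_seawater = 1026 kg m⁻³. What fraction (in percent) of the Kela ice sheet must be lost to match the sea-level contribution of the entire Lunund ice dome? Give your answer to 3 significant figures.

≈ 10.4 %

Equal sea-level rise means equal mass of meltwater, i.e. equal mass of ice lost.
Ice mass of Lunund: 2.673×10^15 kg; ice mass of Kela: 2.580×10^16 kg.
Fraction required = 2.673×10^15 / 2.580×10^16 = 0.104 → 10.4 %.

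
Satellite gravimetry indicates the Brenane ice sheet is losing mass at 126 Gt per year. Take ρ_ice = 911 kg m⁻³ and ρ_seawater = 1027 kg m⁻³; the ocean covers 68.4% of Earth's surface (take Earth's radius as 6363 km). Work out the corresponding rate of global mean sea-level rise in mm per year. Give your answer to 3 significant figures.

ρ_w = 1027 kg m⁻³. Annual water volume added = 126 Gt / ρ_w = 1.260×10^14 kg / 1027 kg m⁻³ = 1.227×10^11 m³.
Δh per year = 1.227×10^11 / 3.48×10^14 = 3.53×10^-4 m = 0.353 mm.

≈ 0.353 mm/yr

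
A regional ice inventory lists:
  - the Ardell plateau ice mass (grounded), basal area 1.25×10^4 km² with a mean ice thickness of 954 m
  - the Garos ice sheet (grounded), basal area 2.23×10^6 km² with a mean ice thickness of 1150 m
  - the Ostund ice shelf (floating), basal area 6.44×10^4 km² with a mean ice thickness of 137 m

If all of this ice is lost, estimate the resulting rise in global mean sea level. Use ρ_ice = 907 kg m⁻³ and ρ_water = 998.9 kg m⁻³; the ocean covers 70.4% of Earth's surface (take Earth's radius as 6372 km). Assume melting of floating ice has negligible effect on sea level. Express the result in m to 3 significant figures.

Ardell: ice volume = 1.25×10^4 km² × 954 m = 1.192×10^4 km³; 1.192×10^4 × (907/998.9) = 1.083×10^4 km³ of water.
Garos: ice volume = 2.23×10^6 km² × 1150 m = 2.564×10^6 km³; 2.564×10^6 × (907/998.9) = 2.329×10^6 km³ of water.
The Ostund ice shelf is floating and already displaces its own weight of water, so its melt adds essentially nothing to sea level.
Total added water ≈ 2.339×10^15 m³ over 3.59×10^14 m² → Δh = 6.51 m.

≈ 6.51 m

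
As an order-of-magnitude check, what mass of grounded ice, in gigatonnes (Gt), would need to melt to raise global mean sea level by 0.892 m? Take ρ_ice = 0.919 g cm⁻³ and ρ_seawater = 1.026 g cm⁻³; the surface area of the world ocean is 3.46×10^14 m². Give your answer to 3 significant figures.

≈ 3.17×10^5 Gt

Required water volume = Δh × A = 0.892 m × 3.46×10^14 m² = 3.086×10^14 m³.
ρ_w = 1.026 g cm⁻³ = 1026 kg m⁻³, so the mass of water = 3.086×10^14 m³ × 1026 kg m⁻³ = 3.167×10^17 kg = 3.17×10^5 Gt (and the same mass of ice, by conservation).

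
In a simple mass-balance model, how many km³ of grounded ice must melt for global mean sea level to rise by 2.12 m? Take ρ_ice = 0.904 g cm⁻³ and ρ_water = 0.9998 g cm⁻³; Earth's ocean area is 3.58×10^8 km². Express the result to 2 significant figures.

Required water volume = Δh × A = 2.12 m × 3.58×10^14 m² = 7.590×10^14 m³ = 7.590×10^5 km³.
Ice volume = water volume × ρ_w/ρ_ice = 7.590×10^5 × 999.8/904 = 8.4×10^5 km³.

≈ 8.4×10^5 km³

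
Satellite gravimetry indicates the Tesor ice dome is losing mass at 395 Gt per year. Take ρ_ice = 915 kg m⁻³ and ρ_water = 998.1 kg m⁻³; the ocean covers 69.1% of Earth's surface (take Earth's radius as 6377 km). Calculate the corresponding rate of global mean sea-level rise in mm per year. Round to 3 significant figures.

ρ_w = 998.1 kg m⁻³. Annual water volume added = 395 Gt / ρ_w = 3.950×10^14 kg / 998.1 kg m⁻³ = 3.958×10^11 m³.
Δh per year = 3.958×10^11 / 3.53×10^14 = 1.12×10^-3 m = 1.12 mm.

≈ 1.12 mm/yr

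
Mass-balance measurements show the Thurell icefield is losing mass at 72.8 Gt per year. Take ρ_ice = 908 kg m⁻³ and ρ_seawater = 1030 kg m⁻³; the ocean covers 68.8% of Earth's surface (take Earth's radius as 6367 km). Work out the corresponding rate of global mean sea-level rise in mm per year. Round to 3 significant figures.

ρ_w = 1030 kg m⁻³. Annual water volume added = 72.8 Gt / ρ_w = 7.280×10^13 kg / 1030 kg m⁻³ = 7.068×10^10 m³.
Δh per year = 7.068×10^10 / 3.50×10^14 = 2.02×10^-4 m = 0.202 mm.

≈ 0.202 mm/yr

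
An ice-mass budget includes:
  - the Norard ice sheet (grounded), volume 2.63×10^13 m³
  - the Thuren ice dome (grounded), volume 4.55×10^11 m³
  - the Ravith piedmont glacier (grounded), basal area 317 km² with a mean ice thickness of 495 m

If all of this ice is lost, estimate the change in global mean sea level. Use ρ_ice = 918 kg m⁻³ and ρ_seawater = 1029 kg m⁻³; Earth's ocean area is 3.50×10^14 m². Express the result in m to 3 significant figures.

Norard: 2.63×10^13 m³ × (918/1029) = 2.346×10^13 m³ of water.
Thuren: 4.55×10^11 m³ × (918/1029) = 4.059×10^11 m³ of water.
Ravith: ice volume = 317 km² × 495 m = 156.9 km³; 156.9 × (918/1029) = 140.0 km³ of water.
Total added water ≈ 2.401×10^13 m³ over 3.50×10^14 m² → Δh = 0.0686 m.

≈ 0.0686 m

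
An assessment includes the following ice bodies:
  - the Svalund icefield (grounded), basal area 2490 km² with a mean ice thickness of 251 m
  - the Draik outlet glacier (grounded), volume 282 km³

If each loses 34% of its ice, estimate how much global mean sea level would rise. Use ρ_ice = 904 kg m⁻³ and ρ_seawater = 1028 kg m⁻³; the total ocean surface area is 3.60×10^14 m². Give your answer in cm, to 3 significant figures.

Svalund: ice volume = 2490 km² × 251 m = 625.0 km³; 0.34 × 625.0 × (904/1028) = 186.9 km³ of water.
Draik: 0.34 × 282 km³ × (904/1028) = 84.31 km³ of water.
Total added water ≈ 2.712×10^11 m³ over 3.60×10^14 m² → Δh = 7.53×10^-4 m = 0.0753 cm.

≈ 0.0753 cm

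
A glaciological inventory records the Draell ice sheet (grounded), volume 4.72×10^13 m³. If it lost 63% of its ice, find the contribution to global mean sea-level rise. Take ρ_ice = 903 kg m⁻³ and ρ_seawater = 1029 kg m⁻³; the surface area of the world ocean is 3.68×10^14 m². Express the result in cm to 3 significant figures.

≈ 7.09 cm

Draell: 0.63 × 4.72×10^13 m³ × (903/1029) = 2.609×10^13 m³ of water.
Spread over 3.68×10^14 m² of ocean, Δh = 2.609×10^13 / 3.68×10^14 = 0.0709 m = 7.09 cm.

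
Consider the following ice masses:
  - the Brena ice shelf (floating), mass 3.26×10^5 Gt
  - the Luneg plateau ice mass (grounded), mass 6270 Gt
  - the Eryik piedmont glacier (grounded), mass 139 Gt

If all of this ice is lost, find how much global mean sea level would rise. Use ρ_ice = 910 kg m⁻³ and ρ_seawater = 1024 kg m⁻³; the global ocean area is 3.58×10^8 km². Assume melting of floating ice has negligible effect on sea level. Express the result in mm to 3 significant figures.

The Brena ice shelf is floating and already displaces its own weight of water, so its melt adds essentially nothing to sea level.
Luneg: 6270 Gt = 6.270×10^15 kg; dividing by ρ_w = 1024 kg m⁻³ gives 6.123×10^12 m³ of water.
Eryik: 139 Gt = 1.390×10^14 kg; dividing by ρ_w = 1024 kg m⁻³ gives 1.357×10^11 m³ of water.
Total added water ≈ 6.259×10^12 m³ over 3.58×10^14 m² → Δh = 0.0175 m = 17.5 mm.

≈ 17.5 mm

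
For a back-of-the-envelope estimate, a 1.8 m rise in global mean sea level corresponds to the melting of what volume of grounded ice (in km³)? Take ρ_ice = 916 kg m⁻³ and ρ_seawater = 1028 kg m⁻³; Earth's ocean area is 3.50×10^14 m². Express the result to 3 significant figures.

≈ 7.07×10^5 km³

Required water volume = Δh × A = 1.8 m × 3.50×10^14 m² = 6.300×10^14 m³ = 6.300×10^5 km³.
Ice volume = water volume × ρ_w/ρ_ice = 6.300×10^5 × 1028/916 = 7.07×10^5 km³.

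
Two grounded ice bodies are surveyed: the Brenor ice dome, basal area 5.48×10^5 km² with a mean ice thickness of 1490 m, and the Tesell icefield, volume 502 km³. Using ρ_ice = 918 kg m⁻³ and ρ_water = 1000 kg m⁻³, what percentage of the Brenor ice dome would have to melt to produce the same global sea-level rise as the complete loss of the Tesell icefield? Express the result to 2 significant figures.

Equal sea-level rise means equal mass of meltwater, i.e. equal mass of ice lost.
Ice mass of Tesell: 4.608×10^14 kg; ice mass of Brenor: 7.496×10^17 kg.
Fraction required = 4.608×10^14 / 7.496×10^17 = 6.15×10^-4 → 0.061 %.

≈ 0.061 %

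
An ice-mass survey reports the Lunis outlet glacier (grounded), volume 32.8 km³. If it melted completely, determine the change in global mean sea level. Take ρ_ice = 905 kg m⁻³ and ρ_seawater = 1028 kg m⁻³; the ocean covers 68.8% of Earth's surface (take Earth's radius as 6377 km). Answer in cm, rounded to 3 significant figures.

≈ 8.21×10^-3 cm

Lunis: 32.8 km³ × (905/1028) = 28.88 km³ of water.
Spread over 3.52×10^14 m² of ocean, Δh = 2.888×10^10 / 3.52×10^14 = 8.21×10^-5 m = 8.21×10^-3 cm.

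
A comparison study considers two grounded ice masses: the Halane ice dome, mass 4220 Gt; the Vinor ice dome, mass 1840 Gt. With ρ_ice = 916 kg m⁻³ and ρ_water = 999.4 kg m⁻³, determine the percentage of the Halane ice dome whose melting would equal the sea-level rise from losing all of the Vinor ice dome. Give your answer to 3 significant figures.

Equal sea-level rise means equal mass of meltwater, i.e. equal mass of ice lost.
Ice mass of Vinor: 1.840×10^15 kg; ice mass of Halane: 4.220×10^15 kg.
Fraction required = 1.840×10^15 / 4.220×10^15 = 0.436 → 43.6 %.

≈ 43.6 %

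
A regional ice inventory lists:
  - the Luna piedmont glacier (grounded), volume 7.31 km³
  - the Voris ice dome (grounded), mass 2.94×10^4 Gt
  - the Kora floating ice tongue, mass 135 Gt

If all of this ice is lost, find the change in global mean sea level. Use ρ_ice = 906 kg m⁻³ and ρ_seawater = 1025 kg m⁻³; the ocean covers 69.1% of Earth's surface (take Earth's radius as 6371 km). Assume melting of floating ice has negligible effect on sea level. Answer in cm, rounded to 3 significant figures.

≈ 8.14 cm

Luna: 7.31 km³ × (906/1025) = 6.461 km³ of water.
Voris: 2.94×10^4 Gt = 2.940×10^16 kg; dividing by ρ_w = 1025 kg m⁻³ gives 2.868×10^13 m³ of water.
The Kora floating ice tongue is floating and already displaces its own weight of water, so its melt adds essentially nothing to sea level.
Total added water ≈ 2.869×10^13 m³ over 3.52×10^14 m² → Δh = 0.0814 m = 8.14 cm.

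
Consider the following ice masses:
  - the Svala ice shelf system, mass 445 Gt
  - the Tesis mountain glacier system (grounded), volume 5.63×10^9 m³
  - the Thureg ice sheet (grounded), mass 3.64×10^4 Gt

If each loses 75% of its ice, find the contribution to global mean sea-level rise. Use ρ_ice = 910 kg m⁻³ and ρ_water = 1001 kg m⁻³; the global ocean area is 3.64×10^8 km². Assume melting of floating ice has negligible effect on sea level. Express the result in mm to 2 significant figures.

The Svala ice shelf system is floating and already displaces its own weight of water, so its melt adds essentially nothing to sea level.
Tesis: 0.75 × 5.63×10^9 m³ × (910/1001) = 3.839×10^9 m³ of water.
Thureg: 0.75 × 3.64×10^4 Gt = 2.730×10^16 kg; dividing by ρ_w = 1001 kg m⁻³ gives 2.727×10^13 m³ of water.
Total added water ≈ 2.728×10^13 m³ over 3.64×10^14 m² → Δh = 0.0749 m = 75 mm.

≈ 75 mm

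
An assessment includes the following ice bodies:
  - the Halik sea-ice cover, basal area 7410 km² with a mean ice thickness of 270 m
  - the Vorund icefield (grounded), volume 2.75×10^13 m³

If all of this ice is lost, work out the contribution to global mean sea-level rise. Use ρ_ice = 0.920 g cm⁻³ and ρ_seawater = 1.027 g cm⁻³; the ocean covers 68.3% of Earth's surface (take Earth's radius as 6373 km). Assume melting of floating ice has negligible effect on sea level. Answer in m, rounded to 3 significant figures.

≈ 0.0707 m

The Halik sea-ice cover is floating and already displaces its own weight of water, so its melt adds essentially nothing to sea level.
Vorund: 2.75×10^13 m³ × (920/1027) = 2.463×10^13 m³ of water.
Total added water ≈ 2.463×10^13 m³ over 3.49×10^14 m² → Δh = 0.0707 m.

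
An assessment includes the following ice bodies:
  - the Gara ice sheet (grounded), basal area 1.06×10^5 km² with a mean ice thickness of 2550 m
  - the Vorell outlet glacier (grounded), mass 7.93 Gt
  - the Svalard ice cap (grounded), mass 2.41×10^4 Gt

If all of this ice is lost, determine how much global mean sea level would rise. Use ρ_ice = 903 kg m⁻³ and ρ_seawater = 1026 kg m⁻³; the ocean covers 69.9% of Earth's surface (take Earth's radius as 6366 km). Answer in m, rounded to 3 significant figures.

Gara: ice volume = 1.06×10^5 km² × 2550 m = 2.703×10^5 km³; 2.703×10^5 × (903/1026) = 2.379×10^5 km³ of water.
Vorell: 7.93 Gt = 7.930×10^12 kg; dividing by ρ_w = 1026 kg m⁻³ gives 7.729×10^9 m³ of water.
Svalard: 2.41×10^4 Gt = 2.410×10^16 kg; dividing by ρ_w = 1026 kg m⁻³ gives 2.349×10^13 m³ of water.
Total added water ≈ 2.614×10^14 m³ over 3.56×10^14 m² → Δh = 0.734 m.

≈ 0.734 m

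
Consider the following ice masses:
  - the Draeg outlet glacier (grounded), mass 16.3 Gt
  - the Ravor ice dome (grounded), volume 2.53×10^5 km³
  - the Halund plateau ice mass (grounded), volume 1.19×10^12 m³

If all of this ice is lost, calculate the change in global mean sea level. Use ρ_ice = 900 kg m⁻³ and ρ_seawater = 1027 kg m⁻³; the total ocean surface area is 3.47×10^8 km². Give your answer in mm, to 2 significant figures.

≈ 640 mm

Draeg: 16.3 Gt = 1.630×10^13 kg; dividing by ρ_w = 1027 kg m⁻³ gives 1.587×10^10 m³ of water.
Ravor: 2.53×10^5 km³ × (900/1027) = 2.217×10^5 km³ of water.
Halund: 1.19×10^12 m³ × (900/1027) = 1.043×10^12 m³ of water.
Total added water ≈ 2.228×10^14 m³ over 3.47×10^14 m² → Δh = 0.642 m = 640 mm.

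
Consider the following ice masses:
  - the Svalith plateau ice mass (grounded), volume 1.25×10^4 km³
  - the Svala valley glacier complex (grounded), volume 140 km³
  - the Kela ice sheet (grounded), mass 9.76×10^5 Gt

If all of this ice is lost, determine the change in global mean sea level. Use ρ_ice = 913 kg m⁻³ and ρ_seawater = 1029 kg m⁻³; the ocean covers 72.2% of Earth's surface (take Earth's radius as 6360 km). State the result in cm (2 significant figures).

Svalith: 1.25×10^4 km³ × (913/1029) = 1.109×10^4 km³ of water.
Svala: 140 km³ × (913/1029) = 124.2 km³ of water.
Kela: 9.76×10^5 Gt = 9.760×10^17 kg; dividing by ρ_w = 1029 kg m⁻³ gives 9.485×10^14 m³ of water.
Total added water ≈ 9.597×10^14 m³ over 3.67×10^14 m² → Δh = 2.62 m = 260 cm.

≈ 260 cm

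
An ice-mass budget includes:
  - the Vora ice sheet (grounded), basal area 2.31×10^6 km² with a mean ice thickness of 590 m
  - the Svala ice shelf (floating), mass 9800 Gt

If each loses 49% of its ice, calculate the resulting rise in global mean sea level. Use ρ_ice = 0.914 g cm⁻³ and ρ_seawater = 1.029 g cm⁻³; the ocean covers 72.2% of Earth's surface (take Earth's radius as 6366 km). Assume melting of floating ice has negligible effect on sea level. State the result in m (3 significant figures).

Vora: ice volume = 2.31×10^6 km² × 590 m = 1.363×10^6 km³; 0.49 × 1.363×10^6 × (914/1029) = 5.932×10^5 km³ of water.
The Svala ice shelf is floating and already displaces its own weight of water, so its melt adds essentially nothing to sea level.
Total added water ≈ 5.932×10^14 m³ over 3.68×10^14 m² → Δh = 1.61 m.

≈ 1.61 m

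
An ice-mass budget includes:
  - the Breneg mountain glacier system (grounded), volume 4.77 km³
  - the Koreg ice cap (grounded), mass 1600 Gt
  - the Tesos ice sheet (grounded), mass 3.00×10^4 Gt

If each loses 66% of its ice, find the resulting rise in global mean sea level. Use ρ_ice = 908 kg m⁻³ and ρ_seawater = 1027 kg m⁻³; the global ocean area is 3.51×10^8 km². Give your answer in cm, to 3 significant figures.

Breneg: 0.66 × 4.77 km³ × (908/1027) = 2.783 km³ of water.
Koreg: 0.66 × 1600 Gt = 1.056×10^15 kg; dividing by ρ_w = 1027 kg m⁻³ gives 1.028×10^12 m³ of water.
Tesos: 0.66 × 3.00×10^4 Gt = 1.980×10^16 kg; dividing by ρ_w = 1027 kg m⁻³ gives 1.928×10^13 m³ of water.
Total added water ≈ 2.031×10^13 m³ over 3.51×10^14 m² → Δh = 0.0579 m = 5.79 cm.

≈ 5.79 cm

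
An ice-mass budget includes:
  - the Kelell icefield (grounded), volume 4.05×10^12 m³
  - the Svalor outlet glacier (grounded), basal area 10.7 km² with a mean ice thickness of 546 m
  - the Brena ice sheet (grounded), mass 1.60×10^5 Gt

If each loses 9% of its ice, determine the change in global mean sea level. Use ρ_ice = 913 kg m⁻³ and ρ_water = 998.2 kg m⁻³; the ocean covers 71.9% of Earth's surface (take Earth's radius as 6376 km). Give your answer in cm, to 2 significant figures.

Kelell: 0.09 × 4.05×10^12 m³ × (913/998.2) = 3.334×10^11 m³ of water.
Svalor: ice volume = 10.7 km² × 546 m = 5.842 km³; 0.09 × 5.842 × (913/998.2) = 0.4809 km³ of water.
Brena: 0.09 × 1.60×10^5 Gt = 1.440×10^16 kg; dividing by ρ_w = 998.2 kg m⁻³ gives 1.443×10^13 m³ of water.
Total added water ≈ 1.476×10^13 m³ over 3.67×10^14 m² → Δh = 0.0402 m = 4.0 cm.

≈ 4.0 cm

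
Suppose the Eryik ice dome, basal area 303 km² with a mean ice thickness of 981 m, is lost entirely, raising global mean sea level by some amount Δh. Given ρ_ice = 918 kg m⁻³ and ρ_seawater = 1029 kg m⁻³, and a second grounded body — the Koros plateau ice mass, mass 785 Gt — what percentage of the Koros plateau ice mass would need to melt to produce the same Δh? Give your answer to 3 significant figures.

≈ 34.8 %

Equal sea-level rise means equal mass of meltwater, i.e. equal mass of ice lost.
Ice mass of Eryik: 2.729×10^14 kg; ice mass of Koros: 7.850×10^14 kg.
Fraction required = 2.729×10^14 / 7.850×10^14 = 0.348 → 34.8 %.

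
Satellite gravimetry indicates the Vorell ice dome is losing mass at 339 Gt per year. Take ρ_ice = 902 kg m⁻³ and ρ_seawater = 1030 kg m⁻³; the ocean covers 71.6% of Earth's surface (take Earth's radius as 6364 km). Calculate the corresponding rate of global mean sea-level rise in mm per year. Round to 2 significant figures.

≈ 0.90 mm/yr

ρ_w = 1030 kg m⁻³. Annual water volume added = 339 Gt / ρ_w = 3.390×10^14 kg / 1030 kg m⁻³ = 3.291×10^11 m³.
Δh per year = 3.291×10^11 / 3.64×10^14 = 9.03×10^-4 m = 0.90 mm.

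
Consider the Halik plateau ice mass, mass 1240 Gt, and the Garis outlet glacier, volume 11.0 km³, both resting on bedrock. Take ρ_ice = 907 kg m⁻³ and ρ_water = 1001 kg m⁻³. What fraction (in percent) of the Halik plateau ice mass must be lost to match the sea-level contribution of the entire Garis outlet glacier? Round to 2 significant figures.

≈ 0.80 %

Equal sea-level rise means equal mass of meltwater, i.e. equal mass of ice lost.
Ice mass of Garis: 9.977×10^12 kg; ice mass of Halik: 1.240×10^15 kg.
Fraction required = 9.977×10^12 / 1.240×10^15 = 8.05×10^-3 → 0.80 %.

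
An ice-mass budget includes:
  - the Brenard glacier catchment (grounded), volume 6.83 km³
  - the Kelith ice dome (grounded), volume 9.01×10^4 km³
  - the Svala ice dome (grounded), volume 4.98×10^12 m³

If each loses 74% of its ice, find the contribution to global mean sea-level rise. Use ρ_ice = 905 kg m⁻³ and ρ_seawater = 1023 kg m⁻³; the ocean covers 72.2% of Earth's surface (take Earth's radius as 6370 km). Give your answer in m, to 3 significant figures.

≈ 0.169 m

Brenard: 0.74 × 6.83 km³ × (905/1023) = 4.471 km³ of water.
Kelith: 0.74 × 9.01×10^4 km³ × (905/1023) = 5.898×10^4 km³ of water.
Svala: 0.74 × 4.98×10^12 m³ × (905/1023) = 3.260×10^12 m³ of water.
Total added water ≈ 6.225×10^13 m³ over 3.68×10^14 m² → Δh = 0.169 m.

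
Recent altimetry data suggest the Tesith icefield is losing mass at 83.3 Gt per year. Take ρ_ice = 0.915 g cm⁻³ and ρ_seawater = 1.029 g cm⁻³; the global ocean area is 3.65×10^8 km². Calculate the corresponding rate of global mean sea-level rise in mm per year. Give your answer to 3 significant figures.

≈ 0.222 mm/yr

ρ_w = 1.029 g cm⁻³ = 1029 kg m⁻³. Annual water volume added = 83.3 Gt / ρ_w = 8.330×10^13 kg / 1029 kg m⁻³ = 8.095×10^10 m³.
Δh per year = 8.095×10^10 / 3.65×10^14 = 2.22×10^-4 m = 0.222 mm.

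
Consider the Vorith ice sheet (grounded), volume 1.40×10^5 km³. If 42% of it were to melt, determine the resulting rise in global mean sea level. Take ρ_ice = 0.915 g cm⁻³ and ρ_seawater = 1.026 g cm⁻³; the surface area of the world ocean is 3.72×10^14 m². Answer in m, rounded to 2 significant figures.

Vorith: 0.42 × 1.40×10^5 km³ × (915/1026) = 5.244×10^4 km³ of water.
Spread over 3.72×10^14 m² of ocean, Δh = 5.244×10^13 / 3.72×10^14 = 0.141 m.

≈ 0.14 m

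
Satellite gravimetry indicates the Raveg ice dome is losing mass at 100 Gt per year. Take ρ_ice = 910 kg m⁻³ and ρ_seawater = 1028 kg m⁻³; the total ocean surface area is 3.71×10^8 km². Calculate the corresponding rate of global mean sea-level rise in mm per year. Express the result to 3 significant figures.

ρ_w = 1028 kg m⁻³. Annual water volume added = 100 Gt / ρ_w = 1.000×10^14 kg / 1028 kg m⁻³ = 9.728×10^10 m³.
Δh per year = 9.728×10^10 / 3.71×10^14 = 2.62×10^-4 m = 0.262 mm.

≈ 0.262 mm/yr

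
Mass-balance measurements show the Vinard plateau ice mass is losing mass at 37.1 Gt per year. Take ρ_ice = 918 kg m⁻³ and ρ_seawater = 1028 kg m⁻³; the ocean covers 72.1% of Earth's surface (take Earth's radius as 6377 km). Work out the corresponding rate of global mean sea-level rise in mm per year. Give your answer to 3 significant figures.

ρ_w = 1028 kg m⁻³. Annual water volume added = 37.1 Gt / ρ_w = 3.710×10^13 kg / 1028 kg m⁻³ = 3.609×10^10 m³.
Δh per year = 3.609×10^10 / 3.68×10^14 = 9.79×10^-5 m = 0.0979 mm.

≈ 0.0979 mm/yr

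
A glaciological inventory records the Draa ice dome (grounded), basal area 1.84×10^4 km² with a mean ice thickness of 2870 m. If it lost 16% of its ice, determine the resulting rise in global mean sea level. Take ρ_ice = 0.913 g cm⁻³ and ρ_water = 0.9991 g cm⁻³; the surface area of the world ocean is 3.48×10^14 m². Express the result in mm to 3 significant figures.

Draa: ice volume = 1.84×10^4 km² × 2870 m = 5.281×10^4 km³; 0.16 × 5.281×10^4 × (913/999.1) = 7721 km³ of water.
Spread over 3.48×10^14 m² of ocean, Δh = 7.721×10^12 / 3.48×10^14 = 0.0222 m = 22.2 mm.

≈ 22.2 mm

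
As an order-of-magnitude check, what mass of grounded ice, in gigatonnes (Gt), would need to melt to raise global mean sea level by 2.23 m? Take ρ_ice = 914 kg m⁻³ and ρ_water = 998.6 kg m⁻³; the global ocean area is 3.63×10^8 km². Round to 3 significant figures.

≈ 8.08×10^5 Gt

Required water volume = Δh × A = 2.23 m × 3.63×10^14 m² = 8.095×10^14 m³.
ρ_w = 998.6 kg m⁻³, so the mass of water = 8.095×10^14 m³ × 998.6 kg m⁻³ = 8.084×10^17 kg = 8.08×10^5 Gt (and the same mass of ice, by conservation).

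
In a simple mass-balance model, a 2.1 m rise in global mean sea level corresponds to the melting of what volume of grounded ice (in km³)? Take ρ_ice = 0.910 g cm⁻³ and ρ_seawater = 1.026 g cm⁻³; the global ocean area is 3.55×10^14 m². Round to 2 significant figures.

≈ 8.4×10^5 km³

Required water volume = Δh × A = 2.1 m × 3.55×10^14 m² = 7.455×10^14 m³ = 7.455×10^5 km³.
Ice volume = water volume × ρ_w/ρ_ice = 7.455×10^5 × 1026/910 = 8.4×10^5 km³.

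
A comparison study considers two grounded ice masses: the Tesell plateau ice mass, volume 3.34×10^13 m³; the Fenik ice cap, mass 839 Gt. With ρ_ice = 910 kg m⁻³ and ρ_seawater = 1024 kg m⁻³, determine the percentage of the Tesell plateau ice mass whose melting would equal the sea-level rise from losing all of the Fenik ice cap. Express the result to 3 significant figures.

≈ 2.76 %

Equal sea-level rise means equal mass of meltwater, i.e. equal mass of ice lost.
Ice mass of Fenik: 8.390×10^14 kg; ice mass of Tesell: 3.039×10^16 kg.
Fraction required = 8.390×10^14 / 3.039×10^16 = 0.0276 → 2.76 %.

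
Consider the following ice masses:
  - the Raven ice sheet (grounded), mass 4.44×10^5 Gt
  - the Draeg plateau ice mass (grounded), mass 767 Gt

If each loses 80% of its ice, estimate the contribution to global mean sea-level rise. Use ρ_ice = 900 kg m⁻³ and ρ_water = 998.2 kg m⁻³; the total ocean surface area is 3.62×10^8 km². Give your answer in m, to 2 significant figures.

≈ 0.98 m

Raven: 0.8 × 4.44×10^5 Gt = 3.552×10^17 kg; dividing by ρ_w = 998.2 kg m⁻³ gives 3.558×10^14 m³ of water.
Draeg: 0.8 × 767 Gt = 6.136×10^14 kg; dividing by ρ_w = 998.2 kg m⁻³ gives 6.147×10^11 m³ of water.
Total added water ≈ 3.565×10^14 m³ over 3.62×10^14 m² → Δh = 0.985 m.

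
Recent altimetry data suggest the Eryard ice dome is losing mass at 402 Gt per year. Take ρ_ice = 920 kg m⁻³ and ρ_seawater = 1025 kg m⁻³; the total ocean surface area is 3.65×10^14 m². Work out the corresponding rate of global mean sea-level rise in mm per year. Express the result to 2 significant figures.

ρ_w = 1025 kg m⁻³. Annual water volume added = 402 Gt / ρ_w = 4.020×10^14 kg / 1025 kg m⁻³ = 3.922×10^11 m³.
Δh per year = 3.922×10^11 / 3.65×10^14 = 1.07×10^-3 m = 1.1 mm.

≈ 1.1 mm/yr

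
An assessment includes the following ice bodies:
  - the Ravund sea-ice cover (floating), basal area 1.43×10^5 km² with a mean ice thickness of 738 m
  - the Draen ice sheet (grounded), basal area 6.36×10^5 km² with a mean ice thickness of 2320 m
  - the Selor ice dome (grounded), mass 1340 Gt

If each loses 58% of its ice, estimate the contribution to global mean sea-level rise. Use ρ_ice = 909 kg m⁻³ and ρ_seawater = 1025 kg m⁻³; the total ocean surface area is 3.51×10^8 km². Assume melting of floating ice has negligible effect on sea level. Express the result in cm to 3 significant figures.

The Ravund sea-ice cover is floating and already displaces its own weight of water, so its melt adds essentially nothing to sea level.
Draen: ice volume = 6.36×10^5 km² × 2320 m = 1.476×10^6 km³; 0.58 × 1.476×10^6 × (909/1025) = 7.589×10^5 km³ of water.
Selor: 0.58 × 1340 Gt = 7.772×10^14 kg; dividing by ρ_w = 1025 kg m⁻³ gives 7.582×10^11 m³ of water.
Total added water ≈ 7.597×10^14 m³ over 3.51×10^14 m² → Δh = 2.16 m = 216 cm.

≈ 216 cm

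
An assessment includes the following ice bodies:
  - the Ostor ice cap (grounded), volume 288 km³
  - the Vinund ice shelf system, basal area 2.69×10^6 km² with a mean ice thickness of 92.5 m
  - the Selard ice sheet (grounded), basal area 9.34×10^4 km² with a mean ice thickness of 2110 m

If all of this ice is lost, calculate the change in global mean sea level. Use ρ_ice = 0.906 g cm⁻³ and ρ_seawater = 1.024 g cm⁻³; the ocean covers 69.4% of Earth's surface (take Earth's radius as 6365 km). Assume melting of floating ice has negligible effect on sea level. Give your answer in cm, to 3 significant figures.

Ostor: 288 km³ × (906/1024) = 254.8 km³ of water.
The Vinund ice shelf system is floating and already displaces its own weight of water, so its melt adds essentially nothing to sea level.
Selard: ice volume = 9.34×10^4 km² × 2110 m = 1.971×10^5 km³; 1.971×10^5 × (906/1024) = 1.744×10^5 km³ of water.
Total added water ≈ 1.746×10^14 m³ over 3.53×10^14 m² → Δh = 0.494 m = 49.4 cm.

≈ 49.4 cm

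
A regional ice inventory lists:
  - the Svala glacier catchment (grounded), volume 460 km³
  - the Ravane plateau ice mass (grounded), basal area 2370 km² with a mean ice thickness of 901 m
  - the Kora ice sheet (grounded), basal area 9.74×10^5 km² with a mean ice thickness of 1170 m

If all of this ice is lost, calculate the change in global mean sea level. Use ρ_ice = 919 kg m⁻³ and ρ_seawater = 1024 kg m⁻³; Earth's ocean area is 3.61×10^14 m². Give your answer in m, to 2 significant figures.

Svala: 460 km³ × (919/1024) = 412.8 km³ of water.
Ravane: ice volume = 2370 km² × 901 m = 2135 km³; 2135 × (919/1024) = 1916 km³ of water.
Kora: ice volume = 9.74×10^5 km² × 1170 m = 1.140×10^6 km³; 1.140×10^6 × (919/1024) = 1.023×10^6 km³ of water.
Total added water ≈ 1.025×10^15 m³ over 3.61×10^14 m² → Δh = 2.84 m.

≈ 2.8 m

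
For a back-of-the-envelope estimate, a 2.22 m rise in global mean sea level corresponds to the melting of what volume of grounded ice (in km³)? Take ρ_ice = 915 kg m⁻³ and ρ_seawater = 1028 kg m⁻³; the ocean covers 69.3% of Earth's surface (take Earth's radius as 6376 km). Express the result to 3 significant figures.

≈ 8.83×10^5 km³

Required water volume = Δh × A = 2.22 m × 3.54×10^14 m² = 7.859×10^14 m³ = 7.859×10^5 km³.
Ice volume = water volume × ρ_w/ρ_ice = 7.859×10^5 × 1028/915 = 8.83×10^5 km³.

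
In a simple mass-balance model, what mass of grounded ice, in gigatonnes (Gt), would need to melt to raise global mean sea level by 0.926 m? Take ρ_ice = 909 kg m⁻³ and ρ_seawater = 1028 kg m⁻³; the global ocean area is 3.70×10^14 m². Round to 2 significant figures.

Required water volume = Δh × A = 0.926 m × 3.70×10^14 m² = 3.426×10^14 m³.
ρ_w = 1028 kg m⁻³, so the mass of water = 3.426×10^14 m³ × 1028 kg m⁻³ = 3.522×10^17 kg = 3.5×10^5 Gt (and the same mass of ice, by conservation).

≈ 3.5×10^5 Gt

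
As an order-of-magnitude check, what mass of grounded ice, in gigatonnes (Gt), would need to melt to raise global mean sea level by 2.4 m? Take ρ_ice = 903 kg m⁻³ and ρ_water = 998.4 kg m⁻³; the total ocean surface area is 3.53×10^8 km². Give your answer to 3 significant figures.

Required water volume = Δh × A = 2.4 m × 3.53×10^14 m² = 8.472×10^14 m³.
ρ_w = 998.4 kg m⁻³, so the mass of water = 8.472×10^14 m³ × 998.4 kg m⁻³ = 8.458×10^17 kg = 8.46×10^5 Gt (and the same mass of ice, by conservation).

≈ 8.46×10^5 Gt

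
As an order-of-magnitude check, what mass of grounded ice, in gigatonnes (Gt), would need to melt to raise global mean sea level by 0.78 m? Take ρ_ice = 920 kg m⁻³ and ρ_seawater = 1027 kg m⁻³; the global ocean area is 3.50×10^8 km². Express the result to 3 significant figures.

≈ 2.80×10^5 Gt

Required water volume = Δh × A = 0.78 m × 3.50×10^14 m² = 2.730×10^14 m³.
ρ_w = 1027 kg m⁻³, so the mass of water = 2.730×10^14 m³ × 1027 kg m⁻³ = 2.804×10^17 kg = 2.80×10^5 Gt (and the same mass of ice, by conservation).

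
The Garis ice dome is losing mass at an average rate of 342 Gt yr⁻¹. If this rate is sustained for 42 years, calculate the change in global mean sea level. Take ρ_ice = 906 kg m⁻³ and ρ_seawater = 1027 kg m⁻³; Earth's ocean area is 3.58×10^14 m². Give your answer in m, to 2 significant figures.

Total mass lost = 342 Gt/yr × 42 yr = 1.436×10^4 Gt = 1.436×10^16 kg.
ρ_w = 1027 kg m⁻³, so water volume = 1.436×10^16 / 1027 = 1.399×10^13 m³.
Δh = 1.399×10^13 / 3.58×10^14 = 0.0391 m.

≈ 0.039 m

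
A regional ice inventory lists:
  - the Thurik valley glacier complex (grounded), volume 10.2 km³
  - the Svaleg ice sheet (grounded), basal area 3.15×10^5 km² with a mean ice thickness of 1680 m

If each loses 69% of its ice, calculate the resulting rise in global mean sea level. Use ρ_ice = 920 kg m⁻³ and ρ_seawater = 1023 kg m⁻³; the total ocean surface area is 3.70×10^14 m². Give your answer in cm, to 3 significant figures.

≈ 88.8 cm

Thurik: 0.69 × 10.2 km³ × (920/1023) = 6.329 km³ of water.
Svaleg: ice volume = 3.15×10^5 km² × 1680 m = 5.292×10^5 km³; 0.69 × 5.292×10^5 × (920/1023) = 3.284×10^5 km³ of water.
Total added water ≈ 3.284×10^14 m³ over 3.70×10^14 m² → Δh = 0.888 m = 88.8 cm.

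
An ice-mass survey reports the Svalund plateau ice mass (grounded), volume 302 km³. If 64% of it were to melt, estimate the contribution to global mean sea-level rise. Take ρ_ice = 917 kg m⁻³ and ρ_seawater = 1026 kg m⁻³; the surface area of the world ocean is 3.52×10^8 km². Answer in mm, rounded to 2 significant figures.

Svalund: 0.64 × 302 km³ × (917/1026) = 172.7 km³ of water.
Spread over 3.52×10^14 m² of ocean, Δh = 1.727×10^11 / 3.52×10^14 = 4.91×10^-4 m = 0.49 mm.

≈ 0.49 mm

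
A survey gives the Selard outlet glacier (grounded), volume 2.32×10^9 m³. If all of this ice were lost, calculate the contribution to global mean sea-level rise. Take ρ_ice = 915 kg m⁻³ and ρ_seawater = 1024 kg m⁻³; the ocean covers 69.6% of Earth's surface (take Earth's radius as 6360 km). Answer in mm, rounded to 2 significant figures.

Selard: 2.32×10^9 m³ × (915/1024) = 2.073×10^9 m³ of water.
Spread over 3.54×10^14 m² of ocean, Δh = 2.073×10^9 / 3.54×10^14 = 5.86×10^-6 m = 5.9×10^-3 mm.

≈ 5.9×10^-3 mm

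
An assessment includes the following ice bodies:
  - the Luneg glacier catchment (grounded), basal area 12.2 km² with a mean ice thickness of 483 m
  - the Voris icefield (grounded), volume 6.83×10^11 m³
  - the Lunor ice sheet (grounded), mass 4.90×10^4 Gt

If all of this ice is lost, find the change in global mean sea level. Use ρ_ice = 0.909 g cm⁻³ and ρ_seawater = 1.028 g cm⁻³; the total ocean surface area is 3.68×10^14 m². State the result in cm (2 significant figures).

≈ 13 cm

Luneg: ice volume = 12.2 km² × 483 m = 5.893 km³; 5.893 × (909/1028) = 5.210 km³ of water.
Voris: 6.83×10^11 m³ × (909/1028) = 6.039×10^11 m³ of water.
Lunor: 4.90×10^4 Gt = 4.900×10^16 kg; dividing by ρ_w = 1.028 g cm⁻³ = 1028 kg m⁻³ gives 4.767×10^13 m³ of water.
Total added water ≈ 4.827×10^13 m³ over 3.68×10^14 m² → Δh = 0.131 m = 13 cm.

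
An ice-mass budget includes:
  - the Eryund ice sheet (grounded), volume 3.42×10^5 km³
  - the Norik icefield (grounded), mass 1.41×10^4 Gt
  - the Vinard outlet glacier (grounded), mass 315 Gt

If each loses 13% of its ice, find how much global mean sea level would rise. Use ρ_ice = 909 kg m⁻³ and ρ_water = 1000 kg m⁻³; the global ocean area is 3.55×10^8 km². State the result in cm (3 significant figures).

Eryund: 0.13 × 3.42×10^5 km³ × (909/1000) = 4.041×10^4 km³ of water.
Norik: 0.13 × 1.41×10^4 Gt = 1.833×10^15 kg; dividing by ρ_w = 1000 kg m⁻³ gives 1.833×10^12 m³ of water.
Vinard: 0.13 × 315 Gt = 4.095×10^13 kg; dividing by ρ_w = 1000 kg m⁻³ gives 4.095×10^10 m³ of water.
Total added water ≈ 4.229×10^13 m³ over 3.55×10^14 m² → Δh = 0.119 m = 11.9 cm.

≈ 11.9 cm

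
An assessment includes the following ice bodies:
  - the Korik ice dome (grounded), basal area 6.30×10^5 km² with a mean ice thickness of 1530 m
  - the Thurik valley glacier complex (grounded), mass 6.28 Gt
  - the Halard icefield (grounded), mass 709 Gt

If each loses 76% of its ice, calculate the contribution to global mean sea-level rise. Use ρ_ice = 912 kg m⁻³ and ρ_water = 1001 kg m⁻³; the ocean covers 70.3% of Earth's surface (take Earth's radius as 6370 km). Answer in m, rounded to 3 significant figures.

≈ 1.86 m

Korik: ice volume = 6.30×10^5 km² × 1530 m = 9.639×10^5 km³; 0.76 × 9.639×10^5 × (912/1001) = 6.674×10^5 km³ of water.
Thurik: 0.76 × 6.28 Gt = 4.773×10^12 kg; dividing by ρ_w = 1001 kg m⁻³ gives 4.768×10^9 m³ of water.
Halard: 0.76 × 709 Gt = 5.388×10^14 kg; dividing by ρ_w = 1001 kg m⁻³ gives 5.383×10^11 m³ of water.
Total added water ≈ 6.680×10^14 m³ over 3.58×10^14 m² → Δh = 1.86 m.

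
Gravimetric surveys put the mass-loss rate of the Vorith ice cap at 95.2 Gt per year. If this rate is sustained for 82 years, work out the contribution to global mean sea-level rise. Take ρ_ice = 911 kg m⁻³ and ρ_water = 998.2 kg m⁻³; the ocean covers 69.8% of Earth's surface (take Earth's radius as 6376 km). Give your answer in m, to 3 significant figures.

Total mass lost = 95.2 Gt/yr × 82 yr = 7806 Gt = 7.806×10^15 kg.
ρ_w = 998.2 kg m⁻³, so water volume = 7.806×10^15 / 998.2 = 7.820×10^12 m³.
Δh = 7.820×10^12 / 3.57×10^14 = 0.0219 m.

≈ 0.0219 m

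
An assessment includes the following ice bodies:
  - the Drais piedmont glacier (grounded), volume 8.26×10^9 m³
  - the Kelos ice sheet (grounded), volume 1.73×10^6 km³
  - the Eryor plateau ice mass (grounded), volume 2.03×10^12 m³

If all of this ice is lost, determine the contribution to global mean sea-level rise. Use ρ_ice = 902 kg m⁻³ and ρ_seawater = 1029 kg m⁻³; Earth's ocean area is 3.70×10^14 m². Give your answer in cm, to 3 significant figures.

≈ 410 cm

Drais: 8.26×10^9 m³ × (902/1029) = 7.241×10^9 m³ of water.
Kelos: 1.73×10^6 km³ × (902/1029) = 1.516×10^6 km³ of water.
Eryor: 2.03×10^12 m³ × (902/1029) = 1.779×10^12 m³ of water.
Total added water ≈ 1.518×10^15 m³ over 3.70×10^14 m² → Δh = 4.10 m = 410 cm.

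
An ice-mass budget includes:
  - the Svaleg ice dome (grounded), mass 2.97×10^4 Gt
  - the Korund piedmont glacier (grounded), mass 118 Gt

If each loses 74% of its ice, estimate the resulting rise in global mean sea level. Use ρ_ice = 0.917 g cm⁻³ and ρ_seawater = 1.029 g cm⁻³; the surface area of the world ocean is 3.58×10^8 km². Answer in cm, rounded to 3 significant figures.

Svaleg: 0.74 × 2.97×10^4 Gt = 2.198×10^16 kg; dividing by ρ_w = 1.029 g cm⁻³ = 1029 kg m⁻³ gives 2.136×10^13 m³ of water.
Korund: 0.74 × 118 Gt = 8.732×10^13 kg; dividing by ρ_w = 1029 kg m⁻³ gives 8.486×10^10 m³ of water.
Total added water ≈ 2.144×10^13 m³ over 3.58×10^14 m² → Δh = 0.0599 m = 5.99 cm.

≈ 5.99 cm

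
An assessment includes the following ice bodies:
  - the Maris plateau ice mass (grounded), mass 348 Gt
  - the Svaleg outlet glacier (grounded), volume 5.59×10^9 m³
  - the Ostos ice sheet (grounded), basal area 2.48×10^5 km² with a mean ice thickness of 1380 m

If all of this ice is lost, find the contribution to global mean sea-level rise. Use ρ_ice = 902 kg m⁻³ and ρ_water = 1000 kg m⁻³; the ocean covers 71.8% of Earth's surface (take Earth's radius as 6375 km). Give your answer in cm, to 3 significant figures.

≈ 84.3 cm

Maris: 348 Gt = 3.480×10^14 kg; dividing by ρ_w = 1000 kg m⁻³ gives 3.480×10^11 m³ of water.
Svaleg: 5.59×10^9 m³ × (902/1000) = 5.042×10^9 m³ of water.
Ostos: ice volume = 2.48×10^5 km² × 1380 m = 3.422×10^5 km³; 3.422×10^5 × (902/1000) = 3.087×10^5 km³ of water.
Total added water ≈ 3.091×10^14 m³ over 3.67×10^14 m² → Δh = 0.843 m = 84.3 cm.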